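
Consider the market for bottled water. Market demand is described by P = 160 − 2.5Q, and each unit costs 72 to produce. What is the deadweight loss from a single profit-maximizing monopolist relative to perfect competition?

DWL = 387.2

Perfect competition: P = MC = 72, so 160 − 2.5Q = 72 and Q = 35.2.
The monopolist equates marginal revenue to marginal cost: 160 − 5Q = 72, so Q = 17.6. From demand, P = 116.
DWL is the triangle between Q = 17.6 and Q = 35.2: ½·(35.2 − 17.6)·(116 − 72) = 387.2.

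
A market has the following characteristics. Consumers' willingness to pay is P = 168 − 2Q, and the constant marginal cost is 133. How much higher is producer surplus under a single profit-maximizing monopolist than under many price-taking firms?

Competitive firms price at marginal cost: P = 133, giving Q = 17.5.
PS = (133 − 133)·17.5 = 0.
The monopolist equates marginal revenue to marginal cost: 168 − 4Q = 133, so Q = 8.75. From demand, P = 150.5.
PS = (150.5 − 133)·8.75 = 153.125.
Change in producer surplus: 153.125 − 0 = 153.125.

PS rises by 153.125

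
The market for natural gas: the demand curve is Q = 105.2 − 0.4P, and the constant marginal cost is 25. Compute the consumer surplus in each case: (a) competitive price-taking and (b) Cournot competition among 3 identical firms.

Inverting demand: P = 263 − 2.5Q.
Under competition P = MC = 25, so Q = (263 − 25)/2.5 = 95.2.
CS = ½·(263 − 25)·95.2 = 11328.8.
Cournot with 3 identical firms: the symmetric best-response condition is 263 − 10q = 25. Each firm produces q = 23.8, total output Q = 71.4, price P = 84.5.
CS = ½·(263 − 84.5)·71.4 = 6372.45.

Competition: CS = 11328.8; Cournot: CS = 6372.45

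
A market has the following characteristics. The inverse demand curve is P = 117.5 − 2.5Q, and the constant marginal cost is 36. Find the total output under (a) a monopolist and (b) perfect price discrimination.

Monopoly: Q = 16.3; Perfect PD: Q = 32.6

A monopolist chooses Q where MR = MC. MR = 117.5 − 5Q; setting this equal to 36 gives Q = 16.3 and P = 76.75.
With perfect price discrimination, output is the efficient level Q = 32.6 (where demand meets MC), but every buyer pays their willingness to pay: CS = 0 and PS = total surplus.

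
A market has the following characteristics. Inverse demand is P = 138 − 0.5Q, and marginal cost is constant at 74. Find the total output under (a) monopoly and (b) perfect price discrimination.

Monopoly sets MR = MC: 138 − Q = 74 ⇒ Q = 64, P = 138 − 0.5·64 = 106.
A perfectly discriminating monopolist sells every unit with P(Q) ≥ MC(Q), so output equals the competitive quantity Q = 128. Each buyer pays their reservation price, so CS = 0 and the firm captures all surplus.

Monopoly: Q = 64; Perfect PD: Q = 128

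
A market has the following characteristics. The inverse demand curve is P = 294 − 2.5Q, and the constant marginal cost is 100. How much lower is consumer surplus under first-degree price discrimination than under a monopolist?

Monopoly sets MR = MC: 294 − 5Q = 100 ⇒ Q = 38.8, P = 294 − 2.5·38.8 = 197.
CS = ½·(294 − 197)·38.8 = 1881.8.
With perfect price discrimination, output is the efficient level Q = 77.6 (where demand meets MC), but every buyer pays their willingness to pay: CS = 0 and PS = total surplus.
CS = 0.
Change in consumer surplus: 0 − 1881.8 = −1881.8.

CS falls by 1881.8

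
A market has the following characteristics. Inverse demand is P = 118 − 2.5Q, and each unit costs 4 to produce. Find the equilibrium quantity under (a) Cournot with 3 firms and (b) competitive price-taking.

Cournot with 3 identical firms: the symmetric best-response condition is 118 − 10q = 4. Each firm produces q = 11.4, total output Q = 34.2, price P = 32.5.
Competitive firms price at marginal cost: P = 4, giving Q = 45.6.

Cournot: Q = 34.2; Competition: Q = 45.6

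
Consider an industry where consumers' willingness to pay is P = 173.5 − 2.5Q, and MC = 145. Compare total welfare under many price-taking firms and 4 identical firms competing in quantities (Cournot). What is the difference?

Total welfare falls by 6.498

Perfect competition: P = MC = 145, so 173.5 − 2.5Q = 145 and Q = 11.4.
CS = ½·(173.5 − 145)·11.4 = 162.45; PS = (145 − 145)·11.4 = 0; TS = 162.45.
In a 4-firm Cournot equilibrium, symmetry and the first-order condition give q = (173.5 − 145)/(12.5) = 2.28. So Q = 9.12 and P = 150.7.
CS = ½·(173.5 − 150.7)·9.12 = 103.968; PS = (150.7 − 145)·9.12 = 51.984; TS = 155.952.
Change in total welfare: 155.952 − 162.45 = −6.498.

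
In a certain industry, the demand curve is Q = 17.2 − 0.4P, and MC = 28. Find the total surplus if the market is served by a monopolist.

Inverting demand: P = 43 − 2.5Q.
The monopolist equates marginal revenue to marginal cost: 43 − 5Q = 28, so Q = 3. From demand, P = 35.5.
CS = ½·(43 − 35.5)·3 = 11.25; PS = (35.5 − 28)·3 = 22.5; TS = 33.75.

TS = 33.75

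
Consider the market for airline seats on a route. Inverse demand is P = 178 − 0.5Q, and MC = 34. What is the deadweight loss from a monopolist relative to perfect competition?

DWL = 5184

Perfect competition: P = MC = 34, so 178 − 0.5Q = 34 and Q = 288.
A monopolist chooses Q where MR = MC. MR = 178 − Q; setting this equal to 34 gives Q = 144 and P = 106.
DWL is the triangle between Q = 144 and Q = 288: ½·(288 − 144)·(106 − 34) = 5184.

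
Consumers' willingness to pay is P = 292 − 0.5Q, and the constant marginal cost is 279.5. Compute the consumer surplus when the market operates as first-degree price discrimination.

With perfect price discrimination, output is the efficient level Q = 25 (where demand meets MC), but every buyer pays their willingness to pay: CS = 0 and PS = total surplus.
CS = 0.

CS = 0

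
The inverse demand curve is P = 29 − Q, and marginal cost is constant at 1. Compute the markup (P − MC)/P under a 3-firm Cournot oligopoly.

Cournot with 3 identical firms: the symmetric best-response condition is 29 − 4q = 1. Each firm produces q = 7, total output Q = 21, price P = 8.
Lerner index = (P − MC)/P = (8 − 1)/8 = 0.875.

Lerner index = 0.875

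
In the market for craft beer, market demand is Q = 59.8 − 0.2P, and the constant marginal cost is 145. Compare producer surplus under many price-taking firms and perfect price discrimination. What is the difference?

Inverting demand: P = 299 − 5Q.
Perfect competition: P = MC = 145, so 299 − 5Q = 145 and Q = 30.8.
PS = (145 − 145)·30.8 = 0.
Under first-degree price discrimination the firm charges each unit its demand price and produces up to where P = MC, i.e. Q = 30.8. Consumer surplus is zero; producer surplus equals total surplus.
PS = ½·(299 − 145)·30.8 = 2371.6.
Change in producer surplus: 2371.6 − 0 = 2371.6.

Producer surplus rises by 2371.6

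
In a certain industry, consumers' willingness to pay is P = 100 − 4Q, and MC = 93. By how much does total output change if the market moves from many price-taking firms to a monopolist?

Under competition P = MC = 93, so Q = (100 − 93)/4 = 1.75.
The monopolist equates marginal revenue to marginal cost: 100 − 8Q = 93, so Q = 0.875. From demand, P = 96.5.
Change in total output: 0.875 − 1.75 = −0.875.

Total output falls by 0.875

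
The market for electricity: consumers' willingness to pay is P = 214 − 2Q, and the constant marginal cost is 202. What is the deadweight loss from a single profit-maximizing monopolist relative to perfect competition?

Competitive firms price at marginal cost: P = 202, giving Q = 6.
A monopolist chooses Q where MR = MC. MR = 214 − 4Q; setting this equal to 202 gives Q = 3 and P = 208.
DWL is the triangle between Q = 3 and Q = 6: ½·(6 − 3)·(208 − 202) = 9.

DWL = 9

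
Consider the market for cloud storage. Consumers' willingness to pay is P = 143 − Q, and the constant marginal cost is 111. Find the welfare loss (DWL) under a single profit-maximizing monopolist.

Perfect competition: P = MC = 111, so 143 − Q = 111 and Q = 32.
The monopolist equates marginal revenue to marginal cost: 143 − 2Q = 111, so Q = 16. From demand, P = 127.
DWL is the triangle between Q = 16 and Q = 32: ½·(32 − 16)·(127 − 111) = 128.

DWL = 128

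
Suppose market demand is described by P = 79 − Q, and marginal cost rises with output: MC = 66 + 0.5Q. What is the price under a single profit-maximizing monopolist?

Monopoly sets MR = MC: 79 − 2Q = 66 + 0.5Q ⇒ Q = 5.2, P = 79 − 5.2 = 73.8.

P = 73.8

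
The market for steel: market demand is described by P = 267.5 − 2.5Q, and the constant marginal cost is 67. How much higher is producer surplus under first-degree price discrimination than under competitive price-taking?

Producer surplus rises by 8040.05

Perfect competition: P = MC = 67, so 267.5 − 2.5Q = 67 and Q = 80.2.
PS = (67 − 67)·80.2 = 0.
A perfectly discriminating monopolist sells every unit with P(Q) ≥ MC(Q), so output equals the competitive quantity Q = 80.2. Each buyer pays their reservation price, so CS = 0 and the firm captures all surplus.
PS = ½·(267.5 − 67)·80.2 = 8040.05.
Change in producer surplus: 8040.05 − 0 = 8040.05.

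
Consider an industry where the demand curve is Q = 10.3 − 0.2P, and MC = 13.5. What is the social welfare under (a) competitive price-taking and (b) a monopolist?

Inverting demand: P = 51.5 − 5Q.
Under competition P = MC = 13.5, so Q = (51.5 − 13.5)/5 = 7.6.
CS = ½·(51.5 − 13.5)·7.6 = 144.4; PS = (13.5 − 13.5)·7.6 = 0; TS = 144.4.
Monopoly sets MR = MC: 51.5 − 10Q = 13.5 ⇒ Q = 3.8, P = 51.5 − 5·3.8 = 32.5.
CS = ½·(51.5 − 32.5)·3.8 = 36.1; PS = (32.5 − 13.5)·3.8 = 72.2; TS = 108.3.

Competition: TS = 144.4; Monopoly: TS = 108.3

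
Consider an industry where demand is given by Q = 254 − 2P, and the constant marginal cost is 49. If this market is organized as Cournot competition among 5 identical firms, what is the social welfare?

TS = 5915

Inverting demand: P = 127 − 0.5Q.
Cournot with 5 identical firms: the symmetric best-response condition is 127 − 3q = 49. Each firm produces q = 26, total output Q = 130, price P = 62.
CS = ½·(127 − 62)·130 = 4225; PS = (62 − 49)·130 = 1690; TS = 5915.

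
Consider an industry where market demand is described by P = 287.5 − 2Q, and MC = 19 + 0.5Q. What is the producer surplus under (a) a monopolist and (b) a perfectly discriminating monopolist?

Monopoly: PS = 8010.25; Perfect PD: PS = 14418.45

Monopoly sets MR = MC: 287.5 − 4Q = 19 + 0.5Q ⇒ Q = 179/3, P = 287.5 − 2·179/3 = 1009/6.
PS = P·Q − VC(Q) = 1009/6·179/3 − (19·179/3 + ½·0.5·(179/3)²) = 8010.25.
With perfect price discrimination, output is the efficient level Q = 107.4 (where demand meets MC), but every buyer pays their willingness to pay: CS = 0 and PS = total surplus.
PS = ½·(287.5 − 19)·107.4 = 14418.45.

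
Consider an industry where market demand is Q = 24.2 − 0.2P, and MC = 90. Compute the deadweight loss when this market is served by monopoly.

Inverting demand: P = 121 − 5Q.
Perfect competition: P = MC = 90, so 121 − 5Q = 90 and Q = 6.2.
Monopoly sets MR = MC: 121 − 10Q = 90 ⇒ Q = 3.1, P = 121 − 5·3.1 = 105.5.
DWL is the triangle between Q = 3.1 and Q = 6.2: ½·(6.2 − 3.1)·(105.5 − 90) = 24.025.

DWL = 24.025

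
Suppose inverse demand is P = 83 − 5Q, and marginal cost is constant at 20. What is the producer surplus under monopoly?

A monopolist chooses Q where MR = MC. MR = 83 − 10Q; setting this equal to 20 gives Q = 6.3 and P = 51.5.
PS = (51.5 − 20)·6.3 = 198.45.

PS = 198.45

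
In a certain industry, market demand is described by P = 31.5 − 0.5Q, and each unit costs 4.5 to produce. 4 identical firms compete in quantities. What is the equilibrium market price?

With 4 symmetric Cournot firms, each firm's FOC gives 31.5 − 2.5q = 4.5, so q = 10.8, Q = 4·10.8 = 43.2, and P = 9.9.

P = 9.9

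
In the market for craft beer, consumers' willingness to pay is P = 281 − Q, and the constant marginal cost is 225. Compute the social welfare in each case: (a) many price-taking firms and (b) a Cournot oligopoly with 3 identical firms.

Perfect competition: P = MC = 225, so 281 − Q = 225 and Q = 56.
CS = ½·(281 − 225)·56 = 1568; PS = (225 − 225)·56 = 0; TS = 1568.
Cournot with 3 identical firms: the symmetric best-response condition is 281 − 4q = 225. Each firm produces q = 14, total output Q = 42, price P = 239.
CS = ½·(281 − 239)·42 = 882; PS = (239 − 225)·42 = 588; TS = 1470.

Competition: TS = 1568; Cournot: TS = 1470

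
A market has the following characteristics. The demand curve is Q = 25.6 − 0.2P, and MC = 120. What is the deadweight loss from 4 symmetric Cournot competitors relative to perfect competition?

DWL = 0.256

Inverting demand: P = 128 − 5Q.
Under competition P = MC = 120, so Q = (128 − 120)/5 = 1.6.
With 4 symmetric Cournot firms, each firm's FOC gives 128 − 25q = 120, so q = 0.32, Q = 4·0.32 = 1.28, and P = 121.6.
DWL is the triangle between Q = 1.28 and Q = 1.6: ½·(1.6 − 1.28)·(121.6 − 120) = 0.256.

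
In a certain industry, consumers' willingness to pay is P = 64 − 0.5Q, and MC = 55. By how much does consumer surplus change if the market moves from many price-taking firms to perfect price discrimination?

Consumer surplus falls by 81

Under competition P = MC = 55, so Q = (64 − 55)/0.5 = 18.
CS = ½·(64 − 55)·18 = 81.
A perfectly discriminating monopolist sells every unit with P(Q) ≥ MC(Q), so output equals the competitive quantity Q = 18. Each buyer pays their reservation price, so CS = 0 and the firm captures all surplus.
CS = 0.
Change in consumer surplus: 0 − 81 = −81.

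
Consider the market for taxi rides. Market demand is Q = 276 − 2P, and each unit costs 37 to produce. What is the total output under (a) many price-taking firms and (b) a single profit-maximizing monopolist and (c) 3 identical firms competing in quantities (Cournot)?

Inverting demand: P = 138 − 0.5Q.
Perfect competition: P = MC = 37, so 138 − 0.5Q = 37 and Q = 202.
Monopoly sets MR = MC: 138 − Q = 37 ⇒ Q = 101, P = 138 − 0.5·101 = 87.5.
Cournot with 3 identical firms: the symmetric best-response condition is 138 − 2q = 37. Each firm produces q = 50.5, total output Q = 151.5, price P = 62.25.

Competition: Q = 202; Monopoly: Q = 101; Cournot: Q = 151.5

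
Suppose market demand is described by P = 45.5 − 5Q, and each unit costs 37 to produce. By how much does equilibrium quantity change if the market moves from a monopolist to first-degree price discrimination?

Equilibrium quantity rises by 0.85

The monopolist equates marginal revenue to marginal cost: 45.5 − 10Q = 37, so Q = 0.85. From demand, P = 41.25.
With perfect price discrimination, output is the efficient level Q = 1.7 (where demand meets MC), but every buyer pays their willingness to pay: CS = 0 and PS = total surplus.
Change in equilibrium quantity: 1.7 − 0.85 = 0.85.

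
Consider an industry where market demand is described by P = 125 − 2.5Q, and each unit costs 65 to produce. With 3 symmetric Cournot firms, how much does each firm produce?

With 3 symmetric Cournot firms, each firm's FOC gives 125 − 10q = 65, so q = 6, Q = 3·6 = 18, and P = 80.

q_i = 6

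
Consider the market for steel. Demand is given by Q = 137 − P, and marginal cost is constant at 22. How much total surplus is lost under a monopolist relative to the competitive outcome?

DWL = 1653.125

Inverting demand: P = 137 − Q.
Perfect competition: P = MC = 22, so 137 − Q = 22 and Q = 115.
A monopolist chooses Q where MR = MC. MR = 137 − 2Q; setting this equal to 22 gives Q = 57.5 and P = 79.5.
DWL is the triangle between Q = 57.5 and Q = 115: ½·(115 − 57.5)·(79.5 − 22) = 1653.125.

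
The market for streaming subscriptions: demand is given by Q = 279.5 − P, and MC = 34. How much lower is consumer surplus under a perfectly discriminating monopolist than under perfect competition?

Inverting demand: P = 279.5 − Q.
Perfect competition: P = MC = 34, so 279.5 − Q = 34 and Q = 245.5.
CS = ½·(279.5 − 34)·245.5 = 30135.125.
Under first-degree price discrimination the firm charges each unit its demand price and produces up to where P = MC, i.e. Q = 245.5. Consumer surplus is zero; producer surplus equals total surplus.
CS = 0.
Change in consumer surplus: 0 − 30135.125 = −30135.125.

CS falls by 30135.125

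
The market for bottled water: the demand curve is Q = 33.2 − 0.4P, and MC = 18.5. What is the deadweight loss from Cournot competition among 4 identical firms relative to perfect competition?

Inverting demand: P = 83 − 2.5Q.
Perfect competition: P = MC = 18.5, so 83 − 2.5Q = 18.5 and Q = 25.8.
With 4 symmetric Cournot firms, each firm's FOC gives 83 − 12.5q = 18.5, so q = 5.16, Q = 4·5.16 = 20.64, and P = 31.4.
DWL is the triangle between Q = 20.64 and Q = 25.8: ½·(25.8 − 20.64)·(31.4 − 18.5) = 33.282.

DWL = 33.282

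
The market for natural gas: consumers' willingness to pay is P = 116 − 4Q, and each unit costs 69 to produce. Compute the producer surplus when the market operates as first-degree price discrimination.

PS = 276.125

A perfectly discriminating monopolist sells every unit with P(Q) ≥ MC(Q), so output equals the competitive quantity Q = 11.75. Each buyer pays their reservation price, so CS = 0 and the firm captures all surplus.
PS = ½·(116 − 69)·11.75 = 276.125.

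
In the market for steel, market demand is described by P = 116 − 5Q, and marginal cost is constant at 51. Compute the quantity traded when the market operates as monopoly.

Monopoly sets MR = MC: 116 − 10Q = 51 ⇒ Q = 6.5, P = 116 − 5·6.5 = 83.5.

Q = 6.5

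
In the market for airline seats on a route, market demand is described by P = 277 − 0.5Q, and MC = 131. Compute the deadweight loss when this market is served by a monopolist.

DWL = 5329

Perfect competition: P = MC = 131, so 277 − 0.5Q = 131 and Q = 292.
A monopolist chooses Q where MR = MC. MR = 277 − Q; setting this equal to 131 gives Q = 146 and P = 204.
DWL is the triangle between Q = 146 and Q = 292: ½·(292 − 146)·(204 − 131) = 5329.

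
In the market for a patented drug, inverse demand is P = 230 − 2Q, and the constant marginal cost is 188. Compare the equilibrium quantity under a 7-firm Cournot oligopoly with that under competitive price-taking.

Cournot: Q = 18.375; Competition: Q = 21

With 7 symmetric Cournot firms, each firm's FOC gives 230 − 16q = 188, so q = 2.625, Q = 7·2.625 = 18.375, and P = 193.25.
Perfect competition: P = MC = 188, so 230 − 2Q = 188 and Q = 21.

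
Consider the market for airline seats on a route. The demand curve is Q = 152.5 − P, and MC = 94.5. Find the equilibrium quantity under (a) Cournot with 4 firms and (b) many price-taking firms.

Cournot: Q = 46.4; Competition: Q = 58

Inverting demand: P = 152.5 − Q.
Cournot with 4 identical firms: the symmetric best-response condition is 152.5 − 5q = 94.5. Each firm produces q = 11.6, total output Q = 46.4, price P = 106.1.
Perfect competition: P = MC = 94.5, so 152.5 − Q = 94.5 and Q = 58.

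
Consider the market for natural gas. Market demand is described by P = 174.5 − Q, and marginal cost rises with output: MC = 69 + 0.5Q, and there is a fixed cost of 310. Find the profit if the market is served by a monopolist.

Profit = 1916.05

The monopolist equates marginal revenue to marginal cost: 174.5 − 2Q = 69 + 0.5Q, so Q = 42.2. From demand, P = 132.3.
Profit = 132.3·42.2 − (69·42.2 + ½·0.5·42.2²) − 310 = 1916.05.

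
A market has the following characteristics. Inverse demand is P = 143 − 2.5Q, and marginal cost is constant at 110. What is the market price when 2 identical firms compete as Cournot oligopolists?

P = 121

In a 2-firm Cournot equilibrium, symmetry and the first-order condition give q = (143 − 110)/(7.5) = 4.4. So Q = 8.8 and P = 121.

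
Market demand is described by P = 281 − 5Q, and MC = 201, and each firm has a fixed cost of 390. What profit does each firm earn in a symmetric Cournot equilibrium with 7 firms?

Cournot with 7 identical firms: the symmetric best-response condition is 281 − 40q = 201. Each firm produces q = 2, total output Q = 14, price P = 211.
Each firm's profit = (211 − 201)·2 − 390 = −370.

π_i = −370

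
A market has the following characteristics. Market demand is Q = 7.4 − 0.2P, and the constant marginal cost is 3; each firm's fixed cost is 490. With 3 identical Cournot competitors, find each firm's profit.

π_i = −475.55

Inverting demand: P = 37 − 5Q.
In a 3-firm Cournot equilibrium, symmetry and the first-order condition give q = (37 − 3)/(20) = 1.7. So Q = 5.1 and P = 11.5.
Each firm's profit = (11.5 − 3)·1.7 − 490 = −475.55.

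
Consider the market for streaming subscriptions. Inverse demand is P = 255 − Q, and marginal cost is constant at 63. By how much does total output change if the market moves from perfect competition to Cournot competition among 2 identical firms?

Under competition P = MC = 63, so Q = (255 − 63)/1 = 192.
In a 2-firm Cournot equilibrium, symmetry and the first-order condition give q = (255 − 63)/(3) = 64. So Q = 128 and P = 127.
Change in total output: 128 − 192 = −64.

Q falls by 64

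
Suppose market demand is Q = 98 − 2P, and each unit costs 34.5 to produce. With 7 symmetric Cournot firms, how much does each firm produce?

q_i = 3.625

Inverting demand: P = 49 − 0.5Q.
With 7 symmetric Cournot firms, each firm's FOC gives 49 − 4q = 34.5, so q = 3.625, Q = 7·3.625 = 25.375, and P = 581/16.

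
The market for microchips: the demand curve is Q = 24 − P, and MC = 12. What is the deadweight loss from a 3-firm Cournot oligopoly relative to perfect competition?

DWL = 4.5

Inverting demand: P = 24 − Q.
Under competition P = MC = 12, so Q = (24 − 12)/1 = 12.
In a 3-firm Cournot equilibrium, symmetry and the first-order condition give q = (24 − 12)/(4) = 3. So Q = 9 and P = 15.
DWL is the triangle between Q = 9 and Q = 12: ½·(12 − 9)·(15 − 12) = 4.5.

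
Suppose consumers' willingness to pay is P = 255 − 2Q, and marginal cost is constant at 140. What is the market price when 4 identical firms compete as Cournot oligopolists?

P = 163

With 4 symmetric Cournot firms, each firm's FOC gives 255 − 10q = 140, so q = 11.5, Q = 4·11.5 = 46, and P = 163.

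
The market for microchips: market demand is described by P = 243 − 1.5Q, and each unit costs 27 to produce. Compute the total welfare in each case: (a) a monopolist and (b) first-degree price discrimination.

Monopoly: TS = 11664; Perfect PD: TS = 15552

Monopoly sets MR = MC: 243 − 3Q = 27 ⇒ Q = 72, P = 243 − 1.5·72 = 135.
CS = ½·(243 − 135)·72 = 3888; PS = (135 − 27)·72 = 7776; TS = 11664.
With perfect price discrimination, output is the efficient level Q = 144 (where demand meets MC), but every buyer pays their willingness to pay: CS = 0 and PS = total surplus.
TS = 15552 (equal to competitive TS).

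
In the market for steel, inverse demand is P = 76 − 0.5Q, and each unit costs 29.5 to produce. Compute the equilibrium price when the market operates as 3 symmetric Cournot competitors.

P = 41.125

With 3 symmetric Cournot firms, each firm's FOC gives 76 − 2q = 29.5, so q = 23.25, Q = 3·23.25 = 69.75, and P = 41.125.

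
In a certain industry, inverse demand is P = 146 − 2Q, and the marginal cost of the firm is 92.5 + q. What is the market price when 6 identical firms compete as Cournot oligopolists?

With 6 symmetric Cournot firms, each firm's FOC gives 146 − 14q = 92.5 + q, so q = 107/30, Q = 6·107/30 = 21.4, and P = 103.2.

P = 103.2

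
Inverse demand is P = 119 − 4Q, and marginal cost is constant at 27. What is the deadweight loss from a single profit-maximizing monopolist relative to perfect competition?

DWL = 264.5

Under competition P = MC = 27, so Q = (119 − 27)/4 = 23.
A monopolist chooses Q where MR = MC. MR = 119 − 8Q; setting this equal to 27 gives Q = 11.5 and P = 73.
DWL is the triangle between Q = 11.5 and Q = 23: ½·(23 − 11.5)·(73 − 27) = 264.5.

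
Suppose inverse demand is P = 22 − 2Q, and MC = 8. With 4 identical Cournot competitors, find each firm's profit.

π_i = 3.92

In a 4-firm Cournot equilibrium, symmetry and the first-order condition give q = (22 − 8)/(10) = 1.4. So Q = 5.6 and P = 10.8.
Each firm's profit = (10.8 − 8)·1.4 = 3.92.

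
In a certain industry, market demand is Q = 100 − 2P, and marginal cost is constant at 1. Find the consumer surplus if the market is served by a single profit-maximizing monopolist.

Inverting demand: P = 50 − 0.5Q.
A monopolist chooses Q where MR = MC. MR = 50 − Q; setting this equal to 1 gives Q = 49 and P = 25.5.
CS = ½·(50 − 25.5)·49 = 600.25.

CS = 600.25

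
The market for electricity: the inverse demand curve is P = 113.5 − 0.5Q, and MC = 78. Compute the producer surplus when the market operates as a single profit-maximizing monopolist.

The monopolist equates marginal revenue to marginal cost: 113.5 − Q = 78, so Q = 35.5. From demand, P = 95.75.
PS = (95.75 − 78)·35.5 = 630.125.

PS = 630.125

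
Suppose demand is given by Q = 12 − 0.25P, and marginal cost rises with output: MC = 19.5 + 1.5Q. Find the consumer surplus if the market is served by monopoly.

CS = 18

Inverting demand: P = 48 − 4Q.
A monopolist chooses Q where MR = MC. MR = 48 − 8Q; setting this equal to 19.5 + 1.5Q gives Q = 3 and P = 36.
CS = ½·(48 − 36)·3 = 18.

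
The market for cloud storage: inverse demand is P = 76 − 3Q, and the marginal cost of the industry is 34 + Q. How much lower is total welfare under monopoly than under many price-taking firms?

Total welfare falls by 40.5

Under competition P = MC: 76 − 3Q = 34 + Q ⇒ Q = 10.5, P = 44.5.
CS = ½·(76 − 44.5)·10.5 = 165.375; PS = (44.5·10.5 − 34·10.5 − ½·1·10.5²) = 55.125; TS = 220.5.
Monopoly sets MR = MC: 76 − 6Q = 34 + Q ⇒ Q = 6, P = 76 − 3·6 = 58.
CS = ½·(76 − 58)·6 = 54; PS = (58·6 − 34·6 − ½·1·6²) = 126; TS = 180.
Change in total welfare: 180 − 220.5 = −40.5.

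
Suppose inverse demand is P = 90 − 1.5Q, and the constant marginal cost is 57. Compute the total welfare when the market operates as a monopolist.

Monopoly sets MR = MC: 90 − 3Q = 57 ⇒ Q = 11, P = 90 − 1.5·11 = 73.5.
CS = ½·(90 − 73.5)·11 = 90.75; PS = (73.5 − 57)·11 = 181.5; TS = 272.25.

TS = 272.25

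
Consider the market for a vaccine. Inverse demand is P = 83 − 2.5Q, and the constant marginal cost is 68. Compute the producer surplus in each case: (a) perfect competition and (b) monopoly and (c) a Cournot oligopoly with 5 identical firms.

Perfect competition: P = MC = 68, so 83 − 2.5Q = 68 and Q = 6.
PS = (68 − 68)·6 = 0.
A monopolist chooses Q where MR = MC. MR = 83 − 5Q; setting this equal to 68 gives Q = 3 and P = 75.5.
PS = (75.5 − 68)·3 = 22.5.
In a 5-firm Cournot equilibrium, symmetry and the first-order condition give q = (83 − 68)/(15) = 1. So Q = 5 and P = 70.5.
PS = (70.5 − 68)·5 = 12.5.

Competition: PS = 0; Monopoly: PS = 22.5; Cournot: PS = 12.5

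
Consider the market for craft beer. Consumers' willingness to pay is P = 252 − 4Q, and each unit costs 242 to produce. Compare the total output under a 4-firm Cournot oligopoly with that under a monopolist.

Cournot: Q = 2; Monopoly: Q = 1.25

With 4 symmetric Cournot firms, each firm's FOC gives 252 − 20q = 242, so q = 0.5, Q = 4·0.5 = 2, and P = 244.
The monopolist equates marginal revenue to marginal cost: 252 − 8Q = 242, so Q = 1.25. From demand, P = 247.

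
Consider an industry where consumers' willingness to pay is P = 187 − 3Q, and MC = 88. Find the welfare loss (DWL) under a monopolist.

Under competition P = MC = 88, so Q = (187 − 88)/3 = 33.
A monopolist chooses Q where MR = MC. MR = 187 − 6Q; setting this equal to 88 gives Q = 16.5 and P = 137.5.
DWL is the triangle between Q = 16.5 and Q = 33: ½·(33 − 16.5)·(137.5 − 88) = 408.375.

DWL = 408.375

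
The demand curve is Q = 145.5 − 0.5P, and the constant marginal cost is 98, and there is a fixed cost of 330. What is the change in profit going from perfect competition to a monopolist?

Inverting demand: P = 291 − 2Q.
Under competition P = MC = 98, so Q = (291 − 98)/2 = 96.5.
Profit = (98 − 98)·96.5 − 330 = −330.
The monopolist equates marginal revenue to marginal cost: 291 − 4Q = 98, so Q = 48.25. From demand, P = 194.5.
Profit = (194.5 − 98)·48.25 − 330 = 4326.125.
Change in profit: 4326.125 − −330 = 4656.125.

Profit rises by 4656.125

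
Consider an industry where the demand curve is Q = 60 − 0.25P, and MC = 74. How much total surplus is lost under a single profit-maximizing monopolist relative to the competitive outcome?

DWL = 861.125

Inverting demand: P = 240 − 4Q.
Competitive firms price at marginal cost: P = 74, giving Q = 41.5.
The monopolist equates marginal revenue to marginal cost: 240 − 8Q = 74, so Q = 20.75. From demand, P = 157.
DWL is the triangle between Q = 20.75 and Q = 41.5: ½·(41.5 − 20.75)·(157 − 74) = 861.125.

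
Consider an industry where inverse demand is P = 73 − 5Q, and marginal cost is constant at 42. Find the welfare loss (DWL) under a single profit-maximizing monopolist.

Under competition P = MC = 42, so Q = (73 − 42)/5 = 6.2.
The monopolist equates marginal revenue to marginal cost: 73 − 10Q = 42, so Q = 3.1. From demand, P = 57.5.
DWL is the triangle between Q = 3.1 and Q = 6.2: ½·(6.2 − 3.1)·(57.5 − 42) = 24.025.

DWL = 24.025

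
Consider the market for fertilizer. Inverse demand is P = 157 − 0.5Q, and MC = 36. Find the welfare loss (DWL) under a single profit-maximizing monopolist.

Under competition P = MC = 36, so Q = (157 − 36)/0.5 = 242.
Monopoly sets MR = MC: 157 − Q = 36 ⇒ Q = 121, P = 157 − 0.5·121 = 96.5.
DWL is the triangle between Q = 121 and Q = 242: ½·(242 − 121)·(96.5 − 36) = 3660.25.

DWL = 3660.25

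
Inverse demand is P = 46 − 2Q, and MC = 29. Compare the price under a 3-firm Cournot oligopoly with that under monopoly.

Cournot with 3 identical firms: the symmetric best-response condition is 46 − 8q = 29. Each firm produces q = 2.125, total output Q = 6.375, price P = 33.25.
The monopolist equates marginal revenue to marginal cost: 46 − 4Q = 29, so Q = 4.25. From demand, P = 37.5.

Cournot: P = 33.25; Monopoly: P = 37.5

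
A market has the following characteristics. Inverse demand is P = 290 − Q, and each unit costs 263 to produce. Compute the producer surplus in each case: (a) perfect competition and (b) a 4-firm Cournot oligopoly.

Competition: PS = 0; Cournot: PS = 116.64

Under competition P = MC = 263, so Q = (290 − 263)/1 = 27.
PS = (263 − 263)·27 = 0.
Cournot with 4 identical firms: the symmetric best-response condition is 290 − 5q = 263. Each firm produces q = 5.4, total output Q = 21.6, price P = 268.4.
PS = (268.4 − 263)·21.6 = 116.64.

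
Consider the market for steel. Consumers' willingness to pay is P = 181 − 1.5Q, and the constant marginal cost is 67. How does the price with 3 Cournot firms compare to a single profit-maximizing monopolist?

Cournot with 3 identical firms: the symmetric best-response condition is 181 − 6q = 67. Each firm produces q = 19, total output Q = 57, price P = 95.5.
Monopoly sets MR = MC: 181 − 3Q = 67 ⇒ Q = 38, P = 181 − 1.5·38 = 124.

Cournot: P = 95.5; Monopoly: P = 124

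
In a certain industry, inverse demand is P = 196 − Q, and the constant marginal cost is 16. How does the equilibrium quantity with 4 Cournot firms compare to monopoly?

Cournot: Q = 144; Monopoly: Q = 90

Cournot with 4 identical firms: the symmetric best-response condition is 196 − 5q = 16. Each firm produces q = 36, total output Q = 144, price P = 52.
The monopolist equates marginal revenue to marginal cost: 196 − 2Q = 16, so Q = 90. From demand, P = 106.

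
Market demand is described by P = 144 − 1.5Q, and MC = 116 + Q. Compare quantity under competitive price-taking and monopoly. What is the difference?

Under competition P = MC: 144 − 1.5Q = 116 + Q ⇒ Q = 11.2, P = 127.2.
Monopoly sets MR = MC: 144 − 3Q = 116 + Q ⇒ Q = 7, P = 144 − 1.5·7 = 133.5.
Change in quantity: 7 − 11.2 = −4.2.

Quantity falls by 4.2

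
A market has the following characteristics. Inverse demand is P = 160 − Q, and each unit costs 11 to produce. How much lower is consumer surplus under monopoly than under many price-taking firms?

Perfect competition: P = MC = 11, so 160 − Q = 11 and Q = 149.
CS = ½·(160 − 11)·149 = 11100.5.
The monopolist equates marginal revenue to marginal cost: 160 − 2Q = 11, so Q = 74.5. From demand, P = 85.5.
CS = ½·(160 − 85.5)·74.5 = 2775.125.
Change in consumer surplus: 2775.125 − 11100.5 = −8325.375.

Consumer surplus falls by 8325.375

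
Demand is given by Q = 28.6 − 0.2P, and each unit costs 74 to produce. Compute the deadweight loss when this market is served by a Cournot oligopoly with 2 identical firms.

Inverting demand: P = 143 − 5Q.
Under competition P = MC = 74, so Q = (143 − 74)/5 = 13.8.
With 2 symmetric Cournot firms, each firm's FOC gives 143 − 15q = 74, so q = 4.6, Q = 2·4.6 = 9.2, and P = 97.
DWL is the triangle between Q = 9.2 and Q = 13.8: ½·(13.8 − 9.2)·(97 − 74) = 52.9.

DWL = 52.9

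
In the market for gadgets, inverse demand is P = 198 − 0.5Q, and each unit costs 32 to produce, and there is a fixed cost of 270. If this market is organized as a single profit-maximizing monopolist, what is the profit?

A monopolist chooses Q where MR = MC. MR = 198 − Q; setting this equal to 32 gives Q = 166 and P = 115.
Profit = (115 − 32)·166 − 270 = 13508.

Profit = 13508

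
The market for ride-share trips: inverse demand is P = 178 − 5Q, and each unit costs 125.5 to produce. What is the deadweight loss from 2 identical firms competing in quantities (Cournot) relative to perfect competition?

DWL = 30.625

Under competition P = MC = 125.5, so Q = (178 − 125.5)/5 = 10.5.
Cournot with 2 identical firms: the symmetric best-response condition is 178 − 15q = 125.5. Each firm produces q = 3.5, total output Q = 7, price P = 143.
DWL is the triangle between Q = 7 and Q = 10.5: ½·(10.5 − 7)·(143 − 125.5) = 30.625.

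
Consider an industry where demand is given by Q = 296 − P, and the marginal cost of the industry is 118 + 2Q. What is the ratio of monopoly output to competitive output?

Q_m/Q_c = 0.75

Inverting demand: P = 296 − Q.
The monopolist equates marginal revenue to marginal cost: 296 − 2Q = 118 + 2Q, so Q = 44.5. From demand, P = 251.5.
Under competition P = MC: 296 − Q = 118 + 2Q ⇒ Q = 178/3, P = 710/3.
Ratio Q_m/Q_c = 44.5/(178/3) = 0.75.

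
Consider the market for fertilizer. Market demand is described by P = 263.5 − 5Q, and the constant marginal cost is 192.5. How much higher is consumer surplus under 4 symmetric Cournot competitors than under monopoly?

The monopolist equates marginal revenue to marginal cost: 263.5 − 10Q = 192.5, so Q = 7.1. From demand, P = 228.
CS = ½·(263.5 − 228)·7.1 = 126.025.
With 4 symmetric Cournot firms, each firm's FOC gives 263.5 − 25q = 192.5, so q = 2.84, Q = 4·2.84 = 11.36, and P = 206.7.
CS = ½·(263.5 − 206.7)·11.36 = 322.624.
Change in consumer surplus: 322.624 − 126.025 = 196.599.

Consumer surplus rises by 196.599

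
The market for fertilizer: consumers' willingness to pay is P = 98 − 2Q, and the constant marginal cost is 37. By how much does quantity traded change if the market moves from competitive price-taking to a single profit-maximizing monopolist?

Perfect competition: P = MC = 37, so 98 − 2Q = 37 and Q = 30.5.
A monopolist chooses Q where MR = MC. MR = 98 − 4Q; setting this equal to 37 gives Q = 15.25 and P = 67.5.
Change in quantity traded: 15.25 − 30.5 = −15.25.

Q falls by 15.25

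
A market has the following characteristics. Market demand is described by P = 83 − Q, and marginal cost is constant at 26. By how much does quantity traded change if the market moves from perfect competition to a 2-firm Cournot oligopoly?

Q falls by 19

Competitive firms price at marginal cost: P = 26, giving Q = 57.
In a 2-firm Cournot equilibrium, symmetry and the first-order condition give q = (83 − 26)/(3) = 19. So Q = 38 and P = 45.
Change in quantity traded: 38 − 57 = −19.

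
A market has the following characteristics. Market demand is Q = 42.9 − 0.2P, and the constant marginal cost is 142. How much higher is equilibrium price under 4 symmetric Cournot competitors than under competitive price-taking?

Inverting demand: P = 214.5 − 5Q.
Perfect competition: P = MC = 142, so 214.5 − 5Q = 142 and Q = 14.5.
Cournot with 4 identical firms: the symmetric best-response condition is 214.5 − 25q = 142. Each firm produces q = 2.9, total output Q = 11.6, price P = 156.5.
Change in equilibrium price: 156.5 − 142 = 14.5.

Equilibrium price rises by 14.5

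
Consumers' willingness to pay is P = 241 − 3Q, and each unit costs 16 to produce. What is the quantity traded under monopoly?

A monopolist chooses Q where MR = MC. MR = 241 − 6Q; setting this equal to 16 gives Q = 37.5 and P = 128.5.

Q = 37.5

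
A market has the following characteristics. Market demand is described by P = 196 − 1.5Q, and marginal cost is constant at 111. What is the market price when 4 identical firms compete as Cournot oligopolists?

In a 4-firm Cournot equilibrium, symmetry and the first-order condition give q = (196 − 111)/(7.5) = 34/3. So Q = 136/3 and P = 128.

P = 128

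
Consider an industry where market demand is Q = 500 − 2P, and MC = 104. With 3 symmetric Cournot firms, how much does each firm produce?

q_i = 73

Inverting demand: P = 250 − 0.5Q.
With 3 symmetric Cournot firms, each firm's FOC gives 250 − 2q = 104, so q = 73, Q = 3·73 = 219, and P = 140.5.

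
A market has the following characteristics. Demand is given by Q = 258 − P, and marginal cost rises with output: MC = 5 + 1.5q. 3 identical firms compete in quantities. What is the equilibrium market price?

Inverting demand: P = 258 − Q.
With 3 symmetric Cournot firms, each firm's FOC gives 258 − 4q = 5 + 1.5q, so q = 46, Q = 3·46 = 138, and P = 120.

P = 120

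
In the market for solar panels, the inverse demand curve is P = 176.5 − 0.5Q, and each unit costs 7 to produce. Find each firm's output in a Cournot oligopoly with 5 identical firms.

In a 5-firm Cournot equilibrium, symmetry and the first-order condition give q = (176.5 − 7)/(3) = 56.5. So Q = 282.5 and P = 35.25.

q_i = 56.5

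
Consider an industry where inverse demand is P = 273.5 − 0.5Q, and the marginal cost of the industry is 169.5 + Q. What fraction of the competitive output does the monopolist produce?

Monopoly sets MR = MC: 273.5 − Q = 169.5 + Q ⇒ Q = 52, P = 273.5 − 0.5·52 = 247.5.
Under competition P = MC: 273.5 − 0.5Q = 169.5 + Q ⇒ Q = 208/3, P = 1433/6.
Ratio Q_m/Q_c = 52/(208/3) = 0.75.

Q_m/Q_c = 0.75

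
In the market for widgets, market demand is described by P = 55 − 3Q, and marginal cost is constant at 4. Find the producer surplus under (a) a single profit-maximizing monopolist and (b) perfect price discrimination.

Monopoly sets MR = MC: 55 − 6Q = 4 ⇒ Q = 8.5, P = 55 − 3·8.5 = 29.5.
PS = (29.5 − 4)·8.5 = 216.75.
With perfect price discrimination, output is the efficient level Q = 17 (where demand meets MC), but every buyer pays their willingness to pay: CS = 0 and PS = total surplus.
PS = ½·(55 − 4)·17 = 433.5.

Monopoly: PS = 216.75; Perfect PD: PS = 433.5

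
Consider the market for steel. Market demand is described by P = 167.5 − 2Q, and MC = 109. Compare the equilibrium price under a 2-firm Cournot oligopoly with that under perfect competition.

With 2 symmetric Cournot firms, each firm's FOC gives 167.5 − 6q = 109, so q = 9.75, Q = 2·9.75 = 19.5, and P = 128.5.
Competitive firms price at marginal cost: P = 109, giving Q = 29.25.

Cournot: P = 128.5; Competition: P = 109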